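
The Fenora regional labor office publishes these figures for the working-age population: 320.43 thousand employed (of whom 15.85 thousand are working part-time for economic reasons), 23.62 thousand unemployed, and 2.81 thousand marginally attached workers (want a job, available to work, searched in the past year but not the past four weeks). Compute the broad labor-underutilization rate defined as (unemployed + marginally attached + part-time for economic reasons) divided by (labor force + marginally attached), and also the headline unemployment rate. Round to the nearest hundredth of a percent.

Labor force = 320.43 + 23.62 = 344.05 thousand.
Numerator = 23.62 + 2.81 + 15.85 = 42.28 thousand.
Denominator = 344.05 + 2.81 = 346.86 thousand.
Broad rate = 42.28 / 346.86 = 12.19%.
Headline unemployment rate = 23.62 / 344.05 = 6.87%.

Broad underutilization rate ≈ 12.19%; headline unemployment rate ≈ 6.87%.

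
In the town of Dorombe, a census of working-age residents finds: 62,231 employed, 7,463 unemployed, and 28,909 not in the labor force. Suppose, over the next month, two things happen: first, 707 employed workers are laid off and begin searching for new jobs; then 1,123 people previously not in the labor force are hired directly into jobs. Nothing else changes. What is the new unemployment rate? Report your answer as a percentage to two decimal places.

New unemployment rate ≈ 11.54%.

Initially, labor force = 62,231 + 7,463 = 69,694, so u = 7,463/69,694 = 10.71%.
After the first change, employed falls and unemployed rises by 707; labor force unchanged → E = 61,524, U = 8,170, labor force = 69,694.
After the second change, employed and labor force both rise by 1,123; unemployed unchanged → E = 62,647, U = 8,170, labor force = 70,817.
New unemployment rate = 8,170 / 70,817 = 11.54%.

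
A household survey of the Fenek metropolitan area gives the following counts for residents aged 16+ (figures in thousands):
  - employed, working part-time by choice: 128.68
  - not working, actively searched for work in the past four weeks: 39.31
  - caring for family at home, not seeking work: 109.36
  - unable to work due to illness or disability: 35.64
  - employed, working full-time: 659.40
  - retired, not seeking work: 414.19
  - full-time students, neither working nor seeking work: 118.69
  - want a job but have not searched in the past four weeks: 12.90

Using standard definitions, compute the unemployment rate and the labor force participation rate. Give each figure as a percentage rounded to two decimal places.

Unemployment rate ≈ 4.75%; labor force participation rate ≈ 54.50%.

Employed = 128.68 + 659.40 = 788.08 thousand.
Unemployed = 39.31 thousand.
Labor force = 788.08 + 39.31 = 827.39 thousand.
Not in labor force = 109.36 + 35.64 + 414.19 + 118.69 + 12.90 = 690.78 thousand (those not working and not actively searching are outside the labor force — including those who want a job but have given up searching).
Civilian working-age population = 827.39 + 690.78 = 1,518.17 thousand.
Unemployment rate = 39.31 / 827.39 = 4.75%.
Labor force participation rate = 827.39 / 1,518.17 = 54.50%.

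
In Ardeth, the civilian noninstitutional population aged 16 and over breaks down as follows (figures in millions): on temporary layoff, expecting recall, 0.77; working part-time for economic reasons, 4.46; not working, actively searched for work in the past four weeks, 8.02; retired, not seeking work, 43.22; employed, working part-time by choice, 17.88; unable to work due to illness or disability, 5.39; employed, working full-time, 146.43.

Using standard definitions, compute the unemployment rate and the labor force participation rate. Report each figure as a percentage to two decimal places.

Employed = 4.46 + 17.88 + 146.43 = 168.77 million (anyone who worked, including part-time for economic reasons, counts as employed).
Unemployed = 0.77 + 8.02 = 8.79 million (jobless and actively searching, or on temporary layoff).
Labor force = 168.77 + 8.79 = 177.56 million.
Not in labor force = 43.22 + 5.39 = 48.61 million (those not working and not actively searching are outside the labor force).
Civilian working-age population = 177.56 + 48.61 = 226.17 million.
Unemployment rate = 8.79 / 177.56 = 4.95%.
Labor force participation rate = 177.56 / 226.17 = 78.51%.

Unemployment rate ≈ 4.95%; labor force participation rate ≈ 78.51%.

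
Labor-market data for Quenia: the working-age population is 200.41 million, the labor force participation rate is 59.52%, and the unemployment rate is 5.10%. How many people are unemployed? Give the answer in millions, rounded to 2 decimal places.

About 6.08 million are unemployed.

Labor force = 0.5952 × 200.41 = 119.28 million.
Unemployed = 0.0510 × 119.28 ≈ 6.08 million.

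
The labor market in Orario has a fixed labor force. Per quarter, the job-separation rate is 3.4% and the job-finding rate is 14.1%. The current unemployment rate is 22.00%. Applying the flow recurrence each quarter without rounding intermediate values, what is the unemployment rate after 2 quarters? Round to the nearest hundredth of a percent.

Unemployment rate after two quarters ≈ 21.18%.

With a fixed labor force, u_{t+1} = u_t + s·(1−u_t) − f·u_t = u_t·(1−s−f) + s.
Here 1−s−f = 0.825 and s = 0.034.
u_1 = 0.220000 × 0.825 + 0.034 = 0.215500.
u_2 = 0.215500 × 0.825 + 0.034 = 0.211787.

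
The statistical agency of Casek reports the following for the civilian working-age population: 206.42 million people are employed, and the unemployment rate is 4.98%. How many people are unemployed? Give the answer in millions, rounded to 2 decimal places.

Let U be the number unemployed. The labor force is E + U, and U/(E+U) = 0.0498.
So U = 0.0498 × 206.42 / (1 − 0.0498) = 10.2797 / 0.9502 ≈ 10.82 million.

About 10.82 million are unemployed.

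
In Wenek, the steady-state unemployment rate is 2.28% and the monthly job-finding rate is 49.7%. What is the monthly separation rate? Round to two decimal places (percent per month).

Separation rate ≈ 1.16% per month.

From u* = s/(s+f): s = u·f/(1−u).
s = 0.0228 × 49.7 / (1 − 0.0228) = 1.1332 / 0.9772 ≈ 1.16% per month.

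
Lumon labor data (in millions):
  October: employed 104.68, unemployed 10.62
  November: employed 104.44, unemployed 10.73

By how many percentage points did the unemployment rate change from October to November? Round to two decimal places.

October: labor force = 104.68 + 10.62 = 115.30; u = 10.62/115.30 = 9.21%.
November: labor force = 104.44 + 10.73 = 115.17; u = 10.73/115.17 = 9.32%.
Change = 9.32% − 9.21% = +0.11 pp.

The unemployment rate changed by +0.11 percentage points.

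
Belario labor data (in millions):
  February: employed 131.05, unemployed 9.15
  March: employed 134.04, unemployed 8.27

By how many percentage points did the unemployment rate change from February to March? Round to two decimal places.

February: labor force = 131.05 + 9.15 = 140.20; u = 9.15/140.20 = 6.53%.
March: labor force = 134.04 + 8.27 = 142.31; u = 8.27/142.31 = 5.81%.
Change = 5.81% − 6.53% = −0.72 pp.

The unemployment rate changed by −0.72 percentage points.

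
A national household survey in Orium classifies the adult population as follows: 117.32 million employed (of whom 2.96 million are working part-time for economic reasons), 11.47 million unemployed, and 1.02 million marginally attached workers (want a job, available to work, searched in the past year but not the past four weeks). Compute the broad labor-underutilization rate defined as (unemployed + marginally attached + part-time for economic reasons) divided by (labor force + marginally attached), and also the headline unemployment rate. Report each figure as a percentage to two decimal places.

Labor force = 117.32 + 11.47 = 128.79 million.
Numerator = 11.47 + 1.02 + 2.96 = 15.45 million.
Denominator = 128.79 + 1.02 = 129.81 million.
Broad rate = 15.45 / 129.81 = 11.90%.
Headline unemployment rate = 11.47 / 128.79 = 8.91%.

Broad underutilization rate ≈ 11.90%; headline unemployment rate ≈ 8.91%.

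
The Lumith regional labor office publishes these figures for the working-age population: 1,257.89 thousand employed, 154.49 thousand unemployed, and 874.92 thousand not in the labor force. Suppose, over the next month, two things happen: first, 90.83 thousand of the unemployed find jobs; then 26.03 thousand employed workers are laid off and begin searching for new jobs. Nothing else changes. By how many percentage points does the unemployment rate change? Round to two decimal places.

Initially, labor force = 1,257.89 + 154.49 = 1,412.38 thousand, so u = 154.49/1,412.38 = 10.94%.
After the first change, unemployed falls and employed rises by 90.83; labor force unchanged → E = 1,348.72, U = 63.66, labor force = 1,412.38 thousand.
After the second change, employed falls and unemployed rises by 26.03; labor force unchanged → E = 1,322.69, U = 89.69, labor force = 1,412.38 thousand.
New unemployment rate = 89.69 / 1,412.38 = 6.35%.
Change = 6.35% − 10.94% = −4.59 percentage points.

The unemployment rate changes by −4.59 percentage points.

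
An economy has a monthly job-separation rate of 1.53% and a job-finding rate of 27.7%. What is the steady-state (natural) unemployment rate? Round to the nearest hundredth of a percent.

Steady-state unemployment rate ≈ 5.23%.

At steady state the flows balance: s·E = f·U, so U/(E+U) = s/(s+f).
u* = 1.53 / (1.53 + 27.7) = 1.53 / 29.23 = 5.23%.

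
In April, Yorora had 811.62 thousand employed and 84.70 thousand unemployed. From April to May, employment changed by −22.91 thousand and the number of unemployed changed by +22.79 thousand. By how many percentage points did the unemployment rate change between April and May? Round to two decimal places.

The unemployment rate changed by +2.54 percentage points.

April: labor force = 811.62 + 84.70 = 896.32; u = 84.70/896.32 = 9.45%.
May: labor force = 788.71 + 107.49 = 896.20; u = 107.49/896.20 = 11.99%.
Change = 11.99% − 9.45% = +2.54 pp.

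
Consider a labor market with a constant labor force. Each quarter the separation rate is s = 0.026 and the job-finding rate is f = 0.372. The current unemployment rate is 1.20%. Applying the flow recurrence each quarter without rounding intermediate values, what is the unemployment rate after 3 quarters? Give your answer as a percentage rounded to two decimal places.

With a fixed labor force, u_{t+1} = u_t + s·(1−u_t) − f·u_t = u_t·(1−s−f) + s.
Here 1−s−f = 0.602 and s = 0.026.
u_1 = 0.012000 × 0.602 + 0.026 = 0.033224.
u_2 = 0.033224 × 0.602 + 0.026 = 0.046001.
u_3 = 0.046001 × 0.602 + 0.026 = 0.053693.

Unemployment rate after three quarters ≈ 5.37%.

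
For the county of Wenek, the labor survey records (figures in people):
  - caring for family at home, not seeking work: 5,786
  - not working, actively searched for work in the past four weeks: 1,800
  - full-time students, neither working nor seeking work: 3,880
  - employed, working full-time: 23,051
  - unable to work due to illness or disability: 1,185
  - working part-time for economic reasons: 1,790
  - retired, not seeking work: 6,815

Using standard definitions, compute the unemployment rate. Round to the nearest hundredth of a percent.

Unemployment rate ≈ 6.76%.

Employed = 23,051 + 1,790 = 24,841 (anyone who worked, including part-time for economic reasons, counts as employed).
Unemployed = 1,800.
Labor force = 24,841 + 1,800 = 26,641.
Unemployment rate = 1,800 / 26,641 = 6.76%.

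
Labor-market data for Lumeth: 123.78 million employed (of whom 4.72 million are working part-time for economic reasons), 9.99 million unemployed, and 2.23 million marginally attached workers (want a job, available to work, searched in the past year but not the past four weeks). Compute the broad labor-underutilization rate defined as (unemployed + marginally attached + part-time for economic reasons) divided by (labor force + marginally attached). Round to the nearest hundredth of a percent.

Broad underutilization rate ≈ 12.46%.

Labor force = 123.78 + 9.99 = 133.77 million.
Numerator = 9.99 + 2.23 + 4.72 = 16.94 million.
Denominator = 133.77 + 2.23 = 136.00 million.
Broad rate = 16.94 / 136.00 = 12.46%.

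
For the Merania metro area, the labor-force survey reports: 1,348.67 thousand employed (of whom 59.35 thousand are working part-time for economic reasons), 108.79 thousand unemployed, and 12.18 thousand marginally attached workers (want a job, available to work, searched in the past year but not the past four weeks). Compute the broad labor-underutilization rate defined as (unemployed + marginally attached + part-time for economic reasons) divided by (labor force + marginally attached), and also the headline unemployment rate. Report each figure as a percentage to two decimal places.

Broad underutilization rate ≈ 12.27%; headline unemployment rate ≈ 7.46%.

Labor force = 1,348.67 + 108.79 = 1,457.46 thousand.
Numerator = 108.79 + 12.18 + 59.35 = 180.32 thousand.
Denominator = 1,457.46 + 12.18 = 1,469.64 thousand.
Broad rate = 180.32 / 1,469.64 = 12.27%.
Headline unemployment rate = 108.79 / 1,457.46 = 7.46%.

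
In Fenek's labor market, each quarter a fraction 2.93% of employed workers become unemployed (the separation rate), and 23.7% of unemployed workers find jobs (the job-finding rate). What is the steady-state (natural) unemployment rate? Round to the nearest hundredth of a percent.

Steady-state unemployment rate ≈ 11.00%.

At steady state the flows balance: s·E = f·U, so U/(E+U) = s/(s+f).
u* = 2.93 / (2.93 + 23.7) = 2.93 / 26.63 = 11.00%.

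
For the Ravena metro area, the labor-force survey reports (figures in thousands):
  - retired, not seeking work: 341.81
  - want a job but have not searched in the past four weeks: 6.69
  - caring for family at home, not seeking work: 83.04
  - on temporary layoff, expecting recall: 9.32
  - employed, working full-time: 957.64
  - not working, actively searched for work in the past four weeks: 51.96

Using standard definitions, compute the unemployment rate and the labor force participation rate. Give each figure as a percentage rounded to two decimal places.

Unemployment rate ≈ 6.01%; labor force participation rate ≈ 70.25%.

Employed = 957.64 thousand.
Unemployed = 9.32 + 51.96 = 61.28 thousand (jobless and actively searching, or on temporary layoff).
Labor force = 957.64 + 61.28 = 1,018.92 thousand.
Not in labor force = 341.81 + 6.69 + 83.04 = 431.54 thousand (those not working and not actively searching are outside the labor force — including those who want a job but have given up searching).
Civilian working-age population = 1,018.92 + 431.54 = 1,450.46 thousand.
Unemployment rate = 61.28 / 1,018.92 = 6.01%.
Labor force participation rate = 1,018.92 / 1,450.46 = 70.25%.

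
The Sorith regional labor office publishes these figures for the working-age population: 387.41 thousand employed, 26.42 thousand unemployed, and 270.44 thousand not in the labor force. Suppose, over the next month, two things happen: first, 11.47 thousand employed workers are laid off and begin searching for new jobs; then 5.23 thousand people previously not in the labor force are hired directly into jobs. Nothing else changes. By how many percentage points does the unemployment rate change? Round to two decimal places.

Initially, labor force = 387.41 + 26.42 = 413.83 thousand, so u = 26.42/413.83 = 6.38%.
After the first change, employed falls and unemployed rises by 11.47; labor force unchanged → E = 375.94, U = 37.89, labor force = 413.83 thousand.
After the second change, employed and labor force both rise by 5.23; unemployed unchanged → E = 381.17, U = 37.89, labor force = 419.06 thousand.
New unemployment rate = 37.89 / 419.06 = 9.04%.
Change = 9.04% − 6.38% = +2.66 percentage points.

The unemployment rate changes by +2.66 percentage points.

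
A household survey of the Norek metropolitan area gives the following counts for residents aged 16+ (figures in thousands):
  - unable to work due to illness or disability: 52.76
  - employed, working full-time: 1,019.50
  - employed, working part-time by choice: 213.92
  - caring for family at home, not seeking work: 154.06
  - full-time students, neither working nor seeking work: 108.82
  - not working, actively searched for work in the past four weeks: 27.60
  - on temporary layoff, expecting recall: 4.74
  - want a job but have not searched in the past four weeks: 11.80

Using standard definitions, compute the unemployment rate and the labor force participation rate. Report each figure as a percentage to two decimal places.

Unemployment rate ≈ 2.55%; labor force participation rate ≈ 79.45%.

Employed = 1,019.50 + 213.92 = 1,233.42 thousand.
Unemployed = 27.60 + 4.74 = 32.34 thousand (jobless and actively searching, or on temporary layoff).
Labor force = 1,233.42 + 32.34 = 1,265.76 thousand.
Not in labor force = 52.76 + 154.06 + 108.82 + 11.80 = 327.44 thousand (those not working and not actively searching are outside the labor force — including those who want a job but have given up searching).
Civilian working-age population = 1,265.76 + 327.44 = 1,593.20 thousand.
Unemployment rate = 32.34 / 1,265.76 = 2.55%.
Labor force participation rate = 1,265.76 / 1,593.20 = 79.45%.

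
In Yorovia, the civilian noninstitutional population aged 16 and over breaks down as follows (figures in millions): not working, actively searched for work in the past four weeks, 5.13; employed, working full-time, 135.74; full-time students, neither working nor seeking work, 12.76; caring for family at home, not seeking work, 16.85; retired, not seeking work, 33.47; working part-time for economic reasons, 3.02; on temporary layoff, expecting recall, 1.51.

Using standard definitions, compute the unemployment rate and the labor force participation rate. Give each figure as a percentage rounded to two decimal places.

Employed = 135.74 + 3.02 = 138.76 million (anyone who worked, including part-time for economic reasons, counts as employed).
Unemployed = 5.13 + 1.51 = 6.64 million (jobless and actively searching, or on temporary layoff).
Labor force = 138.76 + 6.64 = 145.40 million.
Not in labor force = 12.76 + 16.85 + 33.47 = 63.08 million (those not working and not actively searching are outside the labor force).
Civilian working-age population = 145.40 + 63.08 = 208.48 million.
Unemployment rate = 6.64 / 145.40 = 4.57%.
Labor force participation rate = 145.40 / 208.48 = 69.74%.

Unemployment rate ≈ 4.57%; labor force participation rate ≈ 69.74%.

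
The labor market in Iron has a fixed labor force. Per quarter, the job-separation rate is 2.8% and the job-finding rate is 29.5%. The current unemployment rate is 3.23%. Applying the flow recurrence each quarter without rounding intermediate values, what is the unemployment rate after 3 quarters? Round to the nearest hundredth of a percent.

Unemployment rate after three quarters ≈ 6.98%.

With a fixed labor force, u_{t+1} = u_t + s·(1−u_t) − f·u_t = u_t·(1−s−f) + s.
Here 1−s−f = 0.677 and s = 0.028.
u_1 = 0.032300 × 0.677 + 0.028 = 0.049867.
u_2 = 0.049867 × 0.677 + 0.028 = 0.061760.
u_3 = 0.061760 × 0.677 + 0.028 = 0.069812.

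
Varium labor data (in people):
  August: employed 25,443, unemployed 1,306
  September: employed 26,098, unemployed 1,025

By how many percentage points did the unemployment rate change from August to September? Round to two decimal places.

The unemployment rate changed by −1.10 percentage points.

August: labor force = 25,443 + 1,306 = 26,749; u = 1,306/26,749 = 4.88%.
September: labor force = 26,098 + 1,025 = 27,123; u = 1,025/27,123 = 3.78%.
Change = 3.78% − 4.88% = −1.10 pp.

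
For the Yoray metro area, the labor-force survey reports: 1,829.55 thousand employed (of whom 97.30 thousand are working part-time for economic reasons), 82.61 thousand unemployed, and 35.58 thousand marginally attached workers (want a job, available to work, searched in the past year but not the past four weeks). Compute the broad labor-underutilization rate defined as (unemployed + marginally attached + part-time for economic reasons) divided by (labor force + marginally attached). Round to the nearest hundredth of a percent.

Labor force = 1,829.55 + 82.61 = 1,912.16 thousand.
Numerator = 82.61 + 35.58 + 97.30 = 215.49 thousand.
Denominator = 1,912.16 + 35.58 = 1,947.74 thousand.
Broad rate = 215.49 / 1,947.74 = 11.06%.

Broad underutilization rate ≈ 11.06%.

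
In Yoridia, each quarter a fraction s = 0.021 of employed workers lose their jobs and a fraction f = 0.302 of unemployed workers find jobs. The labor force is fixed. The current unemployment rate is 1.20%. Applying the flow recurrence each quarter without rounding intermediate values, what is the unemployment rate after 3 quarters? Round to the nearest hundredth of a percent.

With a fixed labor force, u_{t+1} = u_t + s·(1−u_t) − f·u_t = u_t·(1−s−f) + s.
Here 1−s−f = 0.677 and s = 0.021.
u_1 = 0.012000 × 0.677 + 0.021 = 0.029124.
u_2 = 0.029124 × 0.677 + 0.021 = 0.040717.
u_3 = 0.040717 × 0.677 + 0.021 = 0.048565.

Unemployment rate after three quarters ≈ 4.86%.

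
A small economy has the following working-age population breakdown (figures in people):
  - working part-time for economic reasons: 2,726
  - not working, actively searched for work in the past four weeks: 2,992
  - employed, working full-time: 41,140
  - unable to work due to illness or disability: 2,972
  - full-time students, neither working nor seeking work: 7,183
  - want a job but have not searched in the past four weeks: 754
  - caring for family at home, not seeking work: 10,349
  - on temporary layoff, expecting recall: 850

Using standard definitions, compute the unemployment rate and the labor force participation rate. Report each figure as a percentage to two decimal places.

Unemployment rate ≈ 8.05%; labor force participation rate ≈ 69.18%.

Employed = 2,726 + 41,140 = 43,866 (anyone who worked, including part-time for economic reasons, counts as employed).
Unemployed = 2,992 + 850 = 3,842 (jobless and actively searching, or on temporary layoff).
Labor force = 43,866 + 3,842 = 47,708.
Not in labor force = 2,972 + 7,183 + 754 + 10,349 = 21,258 (those not working and not actively searching are outside the labor force — including those who want a job but have given up searching).
Civilian working-age population = 47,708 + 21,258 = 68,966.
Unemployment rate = 3,842 / 47,708 = 8.05%.
Labor force participation rate = 47,708 / 68,966 = 69.18%.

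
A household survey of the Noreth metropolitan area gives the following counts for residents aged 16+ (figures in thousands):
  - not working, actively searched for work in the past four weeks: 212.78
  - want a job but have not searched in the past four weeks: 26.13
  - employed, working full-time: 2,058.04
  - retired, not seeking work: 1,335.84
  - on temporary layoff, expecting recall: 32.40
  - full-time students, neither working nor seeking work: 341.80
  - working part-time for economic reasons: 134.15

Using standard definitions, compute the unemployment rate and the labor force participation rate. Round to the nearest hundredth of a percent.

Unemployment rate ≈ 10.06%; labor force participation rate ≈ 58.86%.

Employed = 2,058.04 + 134.15 = 2,192.19 thousand (anyone who worked, including part-time for economic reasons, counts as employed).
Unemployed = 212.78 + 32.40 = 245.18 thousand (jobless and actively searching, or on temporary layoff).
Labor force = 2,192.19 + 245.18 = 2,437.37 thousand.
Not in labor force = 26.13 + 1,335.84 + 341.80 = 1,703.77 thousand (those not working and not actively searching are outside the labor force — including those who want a job but have given up searching).
Civilian working-age population = 2,437.37 + 1,703.77 = 4,141.14 thousand.
Unemployment rate = 245.18 / 2,437.37 = 10.06%.
Labor force participation rate = 2,437.37 / 4,141.14 = 58.86%.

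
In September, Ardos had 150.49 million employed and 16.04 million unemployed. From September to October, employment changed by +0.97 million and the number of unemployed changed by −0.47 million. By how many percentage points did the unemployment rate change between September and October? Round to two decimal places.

The unemployment rate changed by −0.31 percentage points.

September: labor force = 150.49 + 16.04 = 166.53; u = 16.04/166.53 = 9.63%.
October: labor force = 151.46 + 15.57 = 167.03; u = 15.57/167.03 = 9.32%.
Change = 9.32% − 9.63% = −0.31 pp.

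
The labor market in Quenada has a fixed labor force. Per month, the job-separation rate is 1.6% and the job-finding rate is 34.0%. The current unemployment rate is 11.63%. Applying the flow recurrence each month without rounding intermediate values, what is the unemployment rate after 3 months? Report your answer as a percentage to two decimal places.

With a fixed labor force, u_{t+1} = u_t + s·(1−u_t) − f·u_t = u_t·(1−s−f) + s.
Here 1−s−f = 0.644 and s = 0.016.
u_1 = 0.116300 × 0.644 + 0.016 = 0.090897.
u_2 = 0.090897 × 0.644 + 0.016 = 0.074538.
u_3 = 0.074538 × 0.644 + 0.016 = 0.064002.

Unemployment rate after three months ≈ 6.40%.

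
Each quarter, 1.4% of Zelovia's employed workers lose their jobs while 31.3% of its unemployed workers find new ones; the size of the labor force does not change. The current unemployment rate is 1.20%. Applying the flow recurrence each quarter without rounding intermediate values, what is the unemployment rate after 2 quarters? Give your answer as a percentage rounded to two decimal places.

With a fixed labor force, u_{t+1} = u_t + s·(1−u_t) − f·u_t = u_t·(1−s−f) + s.
Here 1−s−f = 0.673 and s = 0.014.
u_1 = 0.012000 × 0.673 + 0.014 = 0.022076.
u_2 = 0.022076 × 0.673 + 0.014 = 0.028857.

Unemployment rate after two quarters ≈ 2.89%.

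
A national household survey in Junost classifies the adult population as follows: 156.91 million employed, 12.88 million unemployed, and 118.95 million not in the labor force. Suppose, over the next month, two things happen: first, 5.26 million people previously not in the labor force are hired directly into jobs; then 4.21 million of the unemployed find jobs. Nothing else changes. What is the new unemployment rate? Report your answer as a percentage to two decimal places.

New unemployment rate ≈ 4.95%.

Initially, labor force = 156.91 + 12.88 = 169.79 million, so u = 12.88/169.79 = 7.59%.
After the first change, employed and labor force both rise by 5.26; unemployed unchanged → E = 162.17, U = 12.88, labor force = 175.05 million.
After the second change, unemployed falls and employed rises by 4.21; labor force unchanged → E = 166.38, U = 8.67, labor force = 175.05 million.
New unemployment rate = 8.67 / 175.05 = 4.95%.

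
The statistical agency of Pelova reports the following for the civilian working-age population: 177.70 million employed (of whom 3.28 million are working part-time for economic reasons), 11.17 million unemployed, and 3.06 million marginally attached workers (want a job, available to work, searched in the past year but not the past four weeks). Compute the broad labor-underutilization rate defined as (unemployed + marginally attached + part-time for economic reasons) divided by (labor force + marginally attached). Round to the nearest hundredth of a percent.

Labor force = 177.70 + 11.17 = 188.87 million.
Numerator = 11.17 + 3.06 + 3.28 = 17.51 million.
Denominator = 188.87 + 3.06 = 191.93 million.
Broad rate = 17.51 / 191.93 = 9.12%.

Broad underutilization rate ≈ 9.12%.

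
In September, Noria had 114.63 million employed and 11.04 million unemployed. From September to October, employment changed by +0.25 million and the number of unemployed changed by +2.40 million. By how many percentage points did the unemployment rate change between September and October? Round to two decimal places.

September: labor force = 114.63 + 11.04 = 125.67; u = 11.04/125.67 = 8.78%.
October: labor force = 114.88 + 13.44 = 128.32; u = 13.44/128.32 = 10.47%.
Change = 10.47% − 8.78% = +1.69 pp.

The unemployment rate changed by +1.69 percentage points.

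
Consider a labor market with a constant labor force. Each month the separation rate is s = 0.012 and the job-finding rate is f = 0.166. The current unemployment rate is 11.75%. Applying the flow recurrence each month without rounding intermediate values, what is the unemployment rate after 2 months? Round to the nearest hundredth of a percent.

Unemployment rate after two months ≈ 10.13%.

With a fixed labor force, u_{t+1} = u_t + s·(1−u_t) − f·u_t = u_t·(1−s−f) + s.
Here 1−s−f = 0.822 and s = 0.012.
u_1 = 0.117500 × 0.822 + 0.012 = 0.108585.
u_2 = 0.108585 × 0.822 + 0.012 = 0.101257.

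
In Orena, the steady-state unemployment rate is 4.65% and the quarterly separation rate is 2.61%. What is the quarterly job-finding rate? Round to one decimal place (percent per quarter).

From u* = s/(s+f): f = s·(1−u)/u.
f = 2.61 × (1 − 0.0465) / 0.0465 = 2.4886 / 0.0465 ≈ 53.5% per quarter.

Job-finding rate ≈ 53.5% per quarter.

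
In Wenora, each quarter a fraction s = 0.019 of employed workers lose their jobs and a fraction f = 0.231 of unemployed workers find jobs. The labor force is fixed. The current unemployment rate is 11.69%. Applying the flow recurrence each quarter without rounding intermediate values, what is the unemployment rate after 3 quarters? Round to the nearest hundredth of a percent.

With a fixed labor force, u_{t+1} = u_t + s·(1−u_t) − f·u_t = u_t·(1−s−f) + s.
Here 1−s−f = 0.750 and s = 0.019.
u_1 = 0.116900 × 0.750 + 0.019 = 0.106675.
u_2 = 0.106675 × 0.750 + 0.019 = 0.099006.
u_3 = 0.099006 × 0.750 + 0.019 = 0.093255.

Unemployment rate after three quarters ≈ 9.33%.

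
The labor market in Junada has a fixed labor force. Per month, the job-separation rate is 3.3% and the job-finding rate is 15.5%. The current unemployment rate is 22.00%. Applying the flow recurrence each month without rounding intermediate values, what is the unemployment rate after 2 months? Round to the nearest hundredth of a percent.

With a fixed labor force, u_{t+1} = u_t + s·(1−u_t) − f·u_t = u_t·(1−s−f) + s.
Here 1−s−f = 0.812 and s = 0.033.
u_1 = 0.220000 × 0.812 + 0.033 = 0.211640.
u_2 = 0.211640 × 0.812 + 0.033 = 0.204852.

Unemployment rate after two months ≈ 20.49%.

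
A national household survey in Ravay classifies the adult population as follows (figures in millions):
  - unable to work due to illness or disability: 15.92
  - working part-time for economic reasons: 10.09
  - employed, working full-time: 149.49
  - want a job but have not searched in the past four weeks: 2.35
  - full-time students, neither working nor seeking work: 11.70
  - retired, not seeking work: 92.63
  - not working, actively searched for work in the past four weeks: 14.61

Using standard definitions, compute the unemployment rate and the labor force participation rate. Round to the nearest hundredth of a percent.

Unemployment rate ≈ 8.39%; labor force participation rate ≈ 58.69%.

Employed = 10.09 + 149.49 = 159.58 million (anyone who worked, including part-time for economic reasons, counts as employed).
Unemployed = 14.61 million.
Labor force = 159.58 + 14.61 = 174.19 million.
Not in labor force = 15.92 + 2.35 + 11.70 + 92.63 = 122.60 million (those not working and not actively searching are outside the labor force — including those who want a job but have given up searching).
Civilian working-age population = 174.19 + 122.60 = 296.79 million.
Unemployment rate = 14.61 / 174.19 = 8.39%.
Labor force participation rate = 174.19 / 296.79 = 58.69%.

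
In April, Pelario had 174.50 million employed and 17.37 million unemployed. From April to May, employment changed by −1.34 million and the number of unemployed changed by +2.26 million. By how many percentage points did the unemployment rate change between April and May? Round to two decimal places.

The unemployment rate changed by +1.13 percentage points.

April: labor force = 174.50 + 17.37 = 191.87; u = 17.37/191.87 = 9.05%.
May: labor force = 173.16 + 19.63 = 192.79; u = 19.63/192.79 = 10.18%.
Change = 10.18% − 9.05% = +1.13 pp.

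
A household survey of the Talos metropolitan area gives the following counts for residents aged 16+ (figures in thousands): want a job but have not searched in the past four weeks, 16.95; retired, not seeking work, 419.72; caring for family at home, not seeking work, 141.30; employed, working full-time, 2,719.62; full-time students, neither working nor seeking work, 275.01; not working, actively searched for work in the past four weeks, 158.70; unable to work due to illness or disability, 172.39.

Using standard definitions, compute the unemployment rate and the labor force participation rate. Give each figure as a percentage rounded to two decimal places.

Unemployment rate ≈ 5.51%; labor force participation rate ≈ 73.73%.

Employed = 2,719.62 thousand.
Unemployed = 158.70 thousand.
Labor force = 2,719.62 + 158.70 = 2,878.32 thousand.
Not in labor force = 16.95 + 419.72 + 141.30 + 275.01 + 172.39 = 1,025.37 thousand (those not working and not actively searching are outside the labor force — including those who want a job but have given up searching).
Civilian working-age population = 2,878.32 + 1,025.37 = 3,903.69 thousand.
Unemployment rate = 158.70 / 2,878.32 = 5.51%.
Labor force participation rate = 2,878.32 / 3,903.69 = 73.73%.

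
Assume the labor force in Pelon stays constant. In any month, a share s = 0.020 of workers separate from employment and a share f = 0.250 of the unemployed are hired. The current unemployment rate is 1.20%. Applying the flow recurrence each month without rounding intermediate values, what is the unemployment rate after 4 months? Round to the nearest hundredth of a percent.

With a fixed labor force, u_{t+1} = u_t + s·(1−u_t) − f·u_t = u_t·(1−s−f) + s.
Here 1−s−f = 0.730 and s = 0.020.
u_1 = 0.012000 × 0.730 + 0.020 = 0.028760.
u_2 = 0.028760 × 0.730 + 0.020 = 0.040995.
u_3 = 0.040995 × 0.730 + 0.020 = 0.049926.
u_4 = 0.049926 × 0.730 + 0.020 = 0.056446.

Unemployment rate after four months ≈ 5.64%.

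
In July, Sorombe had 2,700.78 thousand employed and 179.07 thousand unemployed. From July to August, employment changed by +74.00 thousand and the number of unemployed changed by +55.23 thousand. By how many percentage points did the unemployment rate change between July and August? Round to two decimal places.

The unemployment rate changed by +1.57 percentage points.

July: labor force = 2,700.78 + 179.07 = 2,879.85; u = 179.07/2,879.85 = 6.22%.
August: labor force = 2,774.78 + 234.30 = 3,009.08; u = 234.30/3,009.08 = 7.79%.
Change = 7.79% − 6.22% = +1.57 pp.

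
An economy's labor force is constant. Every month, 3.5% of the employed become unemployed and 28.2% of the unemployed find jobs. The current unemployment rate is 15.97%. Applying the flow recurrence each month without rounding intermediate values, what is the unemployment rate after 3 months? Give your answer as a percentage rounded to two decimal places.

With a fixed labor force, u_{t+1} = u_t + s·(1−u_t) − f·u_t = u_t·(1−s−f) + s.
Here 1−s−f = 0.683 and s = 0.035.
u_1 = 0.159700 × 0.683 + 0.035 = 0.144075.
u_2 = 0.144075 × 0.683 + 0.035 = 0.133403.
u_3 = 0.133403 × 0.683 + 0.035 = 0.126114.

Unemployment rate after three months ≈ 12.61%.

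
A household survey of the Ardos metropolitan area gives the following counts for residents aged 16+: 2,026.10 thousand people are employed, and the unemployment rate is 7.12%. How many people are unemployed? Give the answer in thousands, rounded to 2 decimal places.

Let U be the number unemployed. The labor force is E + U, and U/(E+U) = 0.0712.
So U = 0.0712 × 2,026.10 / (1 − 0.0712) = 144.2583 / 0.9288 ≈ 155.32 thousand.

About 155.32 thousand are unemployed.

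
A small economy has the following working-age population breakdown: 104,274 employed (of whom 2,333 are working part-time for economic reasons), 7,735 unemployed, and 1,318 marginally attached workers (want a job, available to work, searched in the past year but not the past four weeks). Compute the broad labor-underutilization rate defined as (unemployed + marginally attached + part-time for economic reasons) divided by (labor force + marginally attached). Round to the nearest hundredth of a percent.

Labor force = 104,274 + 7,735 = 112,009.
Numerator = 7,735 + 1,318 + 2,333 = 11,386.
Denominator = 112,009 + 1,318 = 113,327.
Broad rate = 11,386 / 113,327 = 10.05%.

Broad underutilization rate ≈ 10.05%.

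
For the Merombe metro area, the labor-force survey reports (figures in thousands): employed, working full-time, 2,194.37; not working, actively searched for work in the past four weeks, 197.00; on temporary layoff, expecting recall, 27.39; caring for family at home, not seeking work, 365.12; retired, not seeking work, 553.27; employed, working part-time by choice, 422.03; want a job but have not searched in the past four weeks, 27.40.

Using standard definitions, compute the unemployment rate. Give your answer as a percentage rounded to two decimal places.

Employed = 2,194.37 + 422.03 = 2,616.40 thousand.
Unemployed = 197.00 + 27.39 = 224.39 thousand (jobless and actively searching, or on temporary layoff).
Labor force = 2,616.40 + 224.39 = 2,840.79 thousand.
Unemployment rate = 224.39 / 2,840.79 = 7.90%.

Unemployment rate ≈ 7.90%.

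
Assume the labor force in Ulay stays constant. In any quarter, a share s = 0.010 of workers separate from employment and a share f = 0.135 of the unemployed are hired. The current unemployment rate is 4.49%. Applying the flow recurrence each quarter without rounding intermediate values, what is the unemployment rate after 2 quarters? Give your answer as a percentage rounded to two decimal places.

With a fixed labor force, u_{t+1} = u_t + s·(1−u_t) − f·u_t = u_t·(1−s−f) + s.
Here 1−s−f = 0.855 and s = 0.010.
u_1 = 0.044900 × 0.855 + 0.010 = 0.048390.
u_2 = 0.048390 × 0.855 + 0.010 = 0.051373.

Unemployment rate after two quarters ≈ 5.14%.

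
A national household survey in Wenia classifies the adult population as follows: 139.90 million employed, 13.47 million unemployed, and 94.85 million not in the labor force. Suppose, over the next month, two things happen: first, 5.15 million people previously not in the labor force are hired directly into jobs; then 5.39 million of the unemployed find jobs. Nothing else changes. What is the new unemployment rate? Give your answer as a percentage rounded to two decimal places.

Initially, labor force = 139.90 + 13.47 = 153.37 million, so u = 13.47/153.37 = 8.78%.
After the first change, employed and labor force both rise by 5.15; unemployed unchanged → E = 145.05, U = 13.47, labor force = 158.52 million.
After the second change, unemployed falls and employed rises by 5.39; labor force unchanged → E = 150.44, U = 8.08, labor force = 158.52 million.
New unemployment rate = 8.08 / 158.52 = 5.10%.

New unemployment rate ≈ 5.10%.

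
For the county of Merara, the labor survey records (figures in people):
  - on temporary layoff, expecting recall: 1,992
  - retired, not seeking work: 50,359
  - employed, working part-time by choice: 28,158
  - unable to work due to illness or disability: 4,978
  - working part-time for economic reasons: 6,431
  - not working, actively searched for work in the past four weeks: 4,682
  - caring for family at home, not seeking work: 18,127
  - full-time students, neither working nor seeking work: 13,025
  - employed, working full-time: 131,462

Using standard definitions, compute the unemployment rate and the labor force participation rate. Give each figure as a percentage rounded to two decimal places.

Unemployment rate ≈ 3.86%; labor force participation rate ≈ 66.63%.

Employed = 28,158 + 6,431 + 131,462 = 166,051 (anyone who worked, including part-time for economic reasons, counts as employed).
Unemployed = 1,992 + 4,682 = 6,674 (jobless and actively searching, or on temporary layoff).
Labor force = 166,051 + 6,674 = 172,725.
Not in labor force = 50,359 + 4,978 + 18,127 + 13,025 = 86,489 (those not working and not actively searching are outside the labor force).
Civilian working-age population = 172,725 + 86,489 = 259,214.
Unemployment rate = 6,674 / 172,725 = 3.86%.
Labor force participation rate = 172,725 / 259,214 = 66.63%.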